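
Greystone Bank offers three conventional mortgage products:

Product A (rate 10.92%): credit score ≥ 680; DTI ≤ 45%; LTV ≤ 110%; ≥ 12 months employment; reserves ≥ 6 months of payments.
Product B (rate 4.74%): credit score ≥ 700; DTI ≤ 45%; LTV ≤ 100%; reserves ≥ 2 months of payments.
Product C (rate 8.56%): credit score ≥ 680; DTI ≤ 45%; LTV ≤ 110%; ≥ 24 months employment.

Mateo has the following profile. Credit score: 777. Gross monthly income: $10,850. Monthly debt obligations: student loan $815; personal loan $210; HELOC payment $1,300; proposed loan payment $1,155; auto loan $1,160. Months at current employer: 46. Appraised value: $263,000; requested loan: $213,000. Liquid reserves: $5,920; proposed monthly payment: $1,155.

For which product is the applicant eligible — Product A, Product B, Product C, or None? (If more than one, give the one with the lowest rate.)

Total debts = (815 + 210 + 1,300 + 1,155 + 1,160) = 4,640; DTI = 4,640/10,850 = 42.8%.
LTV = 213,000/263,000 = 81%.
Reserves = 5,920/1,155 = 5.1 months.
Product A: score 777 ≥ 680; DTI 42.8% ≤ 45%; LTV 81% ≤ 110%; employment 46 ≥ 12 mo; reserves 5.1 < 6 mo → does not qualify.
Product B: score 777 ≥ 700; DTI 42.8% ≤ 45%; LTV 81% ≤ 100%; reserves 5.1 ≥ 2 mo → qualifies.
Product C: score 777 ≥ 680; DTI 42.8% ≤ 45%; LTV 81% ≤ 110%; employment 46 ≥ 24 mo → qualifies.
Qualifying: Product B, Product C. Lowest rate is 4.74% → Product B.

Product B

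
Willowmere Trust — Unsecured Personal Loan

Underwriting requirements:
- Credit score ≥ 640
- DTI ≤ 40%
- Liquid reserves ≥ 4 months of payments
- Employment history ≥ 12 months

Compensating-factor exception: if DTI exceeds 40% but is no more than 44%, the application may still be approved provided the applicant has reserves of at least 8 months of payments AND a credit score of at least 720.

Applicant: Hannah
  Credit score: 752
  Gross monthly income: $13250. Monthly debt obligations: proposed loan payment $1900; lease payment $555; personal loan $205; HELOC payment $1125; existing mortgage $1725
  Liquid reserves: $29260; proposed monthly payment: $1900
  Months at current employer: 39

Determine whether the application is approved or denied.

Approved

Credit score 752 ≥ 640 (meets base)
Total debts = (1,900 + 555 + 205 + 1,125 + 1,725) = 5,510. DTI: 5,510 ÷ 13,250 = 41.6%, over the 40% base limit.
Liquid reserves cover 29,260/1,900 = 15.4 months — ≥ 4 required
Employment 39 ≥ 12 months
41.6% falls in the override range (40%–44%), so the compensating-factor test applies.
Reserves 15.4 ≥ 8 months; credit score 752 ≥ 720.
Both compensating conditions met → exception applies.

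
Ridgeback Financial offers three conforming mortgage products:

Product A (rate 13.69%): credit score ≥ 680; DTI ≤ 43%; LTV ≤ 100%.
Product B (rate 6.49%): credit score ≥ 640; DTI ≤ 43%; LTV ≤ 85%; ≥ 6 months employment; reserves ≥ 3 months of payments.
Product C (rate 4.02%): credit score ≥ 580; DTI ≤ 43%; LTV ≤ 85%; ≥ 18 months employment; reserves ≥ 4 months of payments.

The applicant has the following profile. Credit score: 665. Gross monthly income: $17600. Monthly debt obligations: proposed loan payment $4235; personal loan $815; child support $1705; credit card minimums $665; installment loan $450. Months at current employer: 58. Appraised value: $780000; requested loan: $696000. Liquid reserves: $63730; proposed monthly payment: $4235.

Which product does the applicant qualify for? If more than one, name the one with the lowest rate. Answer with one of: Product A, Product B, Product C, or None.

Total debts = (4,235 + 815 + 1,705 + 665 + 450) = 7,870; DTI = 7,870/17,600 = 44.7%.
LTV = 696,000/780,000 = 89.2%.
Reserves = 63,730/4,235 = 15.0 months.
Product A: score 665 < 680; DTI 44.7% > 43%; LTV 89.2% ≤ 100% → does not qualify.
Product B: score 665 ≥ 640; DTI 44.7% > 43%; LTV 89.2% > 85%; employment 58 ≥ 6 mo; reserves 15.0 ≥ 3 mo → does not qualify.
Product C: score 665 ≥ 580; DTI 44.7% > 43%; LTV 89.2% > 85%; employment 58 ≥ 18 mo; reserves 15.0 ≥ 4 mo → does not qualify.

None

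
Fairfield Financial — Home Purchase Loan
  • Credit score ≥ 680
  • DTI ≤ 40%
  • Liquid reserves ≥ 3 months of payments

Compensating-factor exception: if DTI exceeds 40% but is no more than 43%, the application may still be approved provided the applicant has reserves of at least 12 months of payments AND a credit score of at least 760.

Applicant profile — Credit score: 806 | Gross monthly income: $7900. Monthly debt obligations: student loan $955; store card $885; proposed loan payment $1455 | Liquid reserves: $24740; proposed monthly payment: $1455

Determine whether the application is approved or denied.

Credit score 806 ≥ 680 (meets base)
Total debts = (955 + 885 + 1,455) = 3,295. DTI = 3,295/7,900 = 41.7% > 40% — standard DTI limit exceeded.
Liquid reserves cover 24,740/1,455 = 17.0 months — ≥ 3 required
41.7% falls in the override range (40%–43%), so the compensating-factor test applies.
Override check — reserves: 17.0 mo (ok); score: 806 (ok).
Both override conditions satisfied; DTI exception granted.

Approved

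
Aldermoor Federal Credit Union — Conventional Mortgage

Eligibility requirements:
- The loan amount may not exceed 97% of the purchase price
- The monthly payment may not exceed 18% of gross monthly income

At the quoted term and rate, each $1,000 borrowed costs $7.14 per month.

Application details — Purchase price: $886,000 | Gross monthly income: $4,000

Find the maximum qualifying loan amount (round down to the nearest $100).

Payment cap: 18% × $4,000 = $720/month.
At $7.14 per $1,000, that supports 720/7.14 × 1,000 ≈ $100,840 → $100,800.
LTV cap: 97% × $886,000 = $859,420 → $859,400.
Binding constraint: payment-to-income.

$100,800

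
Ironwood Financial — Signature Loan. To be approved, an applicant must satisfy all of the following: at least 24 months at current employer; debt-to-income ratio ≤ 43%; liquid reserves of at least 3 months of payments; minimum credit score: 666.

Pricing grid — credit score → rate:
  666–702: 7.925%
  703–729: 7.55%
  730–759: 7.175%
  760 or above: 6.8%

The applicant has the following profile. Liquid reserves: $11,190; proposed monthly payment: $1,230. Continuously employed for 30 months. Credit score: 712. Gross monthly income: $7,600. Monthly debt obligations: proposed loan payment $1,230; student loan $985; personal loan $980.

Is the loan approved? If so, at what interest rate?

Credit score 712 ≥ 666 (meets minimum)
Reserves: 11,190 ÷ 1,230 = 9.1 months (meets 3-month minimum)
Employment 30 ≥ 24 months
Total monthly debts = (1,230 + 985 + 980) = 3,195. DTI = 3,195/7,600 = 42% ≤ 43%
All requirements met. Score 712 falls in the 703–729 tier → 7.55%.

Approved at 7.55%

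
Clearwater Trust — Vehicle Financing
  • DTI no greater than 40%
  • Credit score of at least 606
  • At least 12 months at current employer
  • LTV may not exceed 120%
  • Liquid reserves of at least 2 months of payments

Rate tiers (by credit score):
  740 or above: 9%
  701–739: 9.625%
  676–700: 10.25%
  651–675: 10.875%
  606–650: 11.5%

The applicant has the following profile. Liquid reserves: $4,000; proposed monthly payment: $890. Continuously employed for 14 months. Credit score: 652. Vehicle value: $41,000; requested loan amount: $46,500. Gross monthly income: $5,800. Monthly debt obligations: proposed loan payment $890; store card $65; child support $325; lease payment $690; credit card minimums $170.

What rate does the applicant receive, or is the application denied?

Approved at 10.875%

Credit score 652 ≥ 606 (meets minimum)
Liquid reserves cover 4,000/890 = 4.5 months — ≥ 2 required
Loan-to-value = 46,500/41,000 = 113.4% — pass (120% max)
Total monthly debts = (890 + 65 + 325 + 690 + 170) = 2,140. DTI = 2,140/5,800 = 36.9% ≤ 40%
Employment 14 ≥ 12 months
All requirements met. Score 652 falls in the 651–675 tier → 10.875%.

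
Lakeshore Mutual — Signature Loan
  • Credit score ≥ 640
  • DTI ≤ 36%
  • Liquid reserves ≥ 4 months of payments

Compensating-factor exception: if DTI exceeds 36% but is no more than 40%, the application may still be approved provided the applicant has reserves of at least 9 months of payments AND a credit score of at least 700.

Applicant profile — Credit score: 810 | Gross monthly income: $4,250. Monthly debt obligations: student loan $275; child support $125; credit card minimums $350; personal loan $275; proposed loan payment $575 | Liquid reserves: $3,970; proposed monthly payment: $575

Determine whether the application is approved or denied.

Denied

Credit score 810 ≥ 640 (meets base)
Total debts = (275 + 125 + 350 + 275 + 575) = 1,600. DTI: 1,600 ÷ 4,250 = 37.6%, over the 36% base limit.
Reserves = 3,970/575 = 6.9 months ≥ 4
DTI 37.6% is within the 36%–40% exception band; checking compensating factors.
Reserves 6.9 < 9 months; credit score 810 ≥ 700.
Compensating-factor requirement not fully met.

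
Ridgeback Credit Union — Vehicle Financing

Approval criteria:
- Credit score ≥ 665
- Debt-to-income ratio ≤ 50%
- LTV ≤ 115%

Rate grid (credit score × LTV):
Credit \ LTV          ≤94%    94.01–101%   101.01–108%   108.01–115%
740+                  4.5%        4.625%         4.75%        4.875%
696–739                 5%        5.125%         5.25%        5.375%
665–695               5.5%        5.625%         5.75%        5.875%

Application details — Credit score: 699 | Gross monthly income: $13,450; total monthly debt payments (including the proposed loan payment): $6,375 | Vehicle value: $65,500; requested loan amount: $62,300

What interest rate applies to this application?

5.125%

Credit score 699 ≥ 665; Debt-to-income = 6,375/13,450 = 47.4% — meets 50% limit
LTV = 62,300/65,500 = 95.1% ≤ 115%
Score 699 is in the 696–739 band; LTV 95.1% is in the 94.01–101% band → 5.125%.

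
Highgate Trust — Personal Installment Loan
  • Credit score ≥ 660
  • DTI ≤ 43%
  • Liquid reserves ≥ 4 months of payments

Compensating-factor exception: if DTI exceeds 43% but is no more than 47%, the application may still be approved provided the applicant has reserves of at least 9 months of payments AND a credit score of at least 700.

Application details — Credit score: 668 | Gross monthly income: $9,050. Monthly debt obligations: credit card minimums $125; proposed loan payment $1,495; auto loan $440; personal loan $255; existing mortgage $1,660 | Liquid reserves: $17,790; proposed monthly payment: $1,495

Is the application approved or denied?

Credit score 668 ≥ 660 (meets base)
Total debts = (125 + 1,495 + 440 + 255 + 1,660) = 3,975. DTI = 3,975/9,050 = 43.9% > 43% — standard DTI limit exceeded.
Liquid reserves cover 17,790/1,495 = 11.9 months — ≥ 4 required
DTI 43.9% is within the 43%–47% exception band; checking compensating factors.
Override check — reserves: 11.9 mo (ok); score: 668 (below 700).
Override conditions not both satisfied; exception does not apply.

Denied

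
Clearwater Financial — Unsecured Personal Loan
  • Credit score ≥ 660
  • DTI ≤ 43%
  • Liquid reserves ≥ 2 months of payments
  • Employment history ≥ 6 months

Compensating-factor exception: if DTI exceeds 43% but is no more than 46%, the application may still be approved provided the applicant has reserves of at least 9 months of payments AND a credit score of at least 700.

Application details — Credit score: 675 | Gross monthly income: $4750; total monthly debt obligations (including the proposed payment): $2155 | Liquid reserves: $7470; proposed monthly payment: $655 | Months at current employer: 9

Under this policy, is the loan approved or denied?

Credit score 675 ≥ 660 (meets base)
DTI: 2,155 ÷ 4,750 = 45.4%, over the 43% base limit.
Liquid reserves cover 7,470/655 = 11.4 months — ≥ 2 required
Employment 9 ≥ 6 months
DTI 45.4% is within the 43%–46% exception band; checking compensating factors.
Reserves 11.4 ≥ 9 months; credit score 675 < 700.
Compensating-factor requirement not fully met.

Denied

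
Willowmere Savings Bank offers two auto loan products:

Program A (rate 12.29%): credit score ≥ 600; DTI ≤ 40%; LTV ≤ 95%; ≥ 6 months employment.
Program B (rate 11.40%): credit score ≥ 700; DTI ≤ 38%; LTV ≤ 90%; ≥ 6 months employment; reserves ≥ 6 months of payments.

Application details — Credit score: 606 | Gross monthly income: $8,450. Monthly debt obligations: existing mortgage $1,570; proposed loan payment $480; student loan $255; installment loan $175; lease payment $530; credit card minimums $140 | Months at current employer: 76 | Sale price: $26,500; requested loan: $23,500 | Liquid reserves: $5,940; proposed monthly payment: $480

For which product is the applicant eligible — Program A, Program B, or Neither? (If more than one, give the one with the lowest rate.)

Program A

Total debts = (1,570 + 480 + 255 + 175 + 530 + 140) = 3,150; DTI = 3,150/8,450 = 37.3%.
LTV = 23,500/26,500 = 88.7%.
Reserves = 5,940/480 = 12.4 months.
Program A: score 606 ≥ 600; DTI 37.3% ≤ 40%; LTV 88.7% ≤ 95%; employment 76 ≥ 6 mo → qualifies.
Program B: score 606 < 700; DTI 37.3% ≤ 38%; LTV 88.7% ≤ 90%; employment 76 ≥ 6 mo; reserves 12.4 ≥ 6 mo → does not qualify.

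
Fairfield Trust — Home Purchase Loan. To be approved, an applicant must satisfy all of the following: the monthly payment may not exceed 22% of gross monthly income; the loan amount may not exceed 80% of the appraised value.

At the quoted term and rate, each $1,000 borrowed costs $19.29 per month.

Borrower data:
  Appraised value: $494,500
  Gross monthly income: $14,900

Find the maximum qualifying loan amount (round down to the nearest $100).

$169,900

Payment cap: 22% × $14,900 = $3,278/month.
At $19.29 per $1,000, that supports 3,278/19.29 × 1,000 ≈ $169,932 → $169,900.
LTV cap: 80% × $494,500 = $395,600 → $395,600.
Binding constraint: payment-to-income.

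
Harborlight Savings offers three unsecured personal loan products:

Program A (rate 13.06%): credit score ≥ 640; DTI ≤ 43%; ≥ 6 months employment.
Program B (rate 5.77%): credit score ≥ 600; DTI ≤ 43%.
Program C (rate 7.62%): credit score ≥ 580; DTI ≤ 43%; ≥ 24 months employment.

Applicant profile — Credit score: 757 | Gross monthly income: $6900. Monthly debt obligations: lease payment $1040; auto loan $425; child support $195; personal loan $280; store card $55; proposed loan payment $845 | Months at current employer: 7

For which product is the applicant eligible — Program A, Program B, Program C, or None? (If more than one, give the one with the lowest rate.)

Total debts = (1,040 + 425 + 195 + 280 + 55 + 845) = 2,840; DTI = 2,840/6,900 = 41.2%.
Program A: score 757 ≥ 640; DTI 41.2% ≤ 43%; employment 7 ≥ 6 mo → qualifies.
Program B: score 757 ≥ 600; DTI 41.2% ≤ 43% → qualifies.
Program C: score 757 ≥ 580; DTI 41.2% ≤ 43%; employment 7 < 24 mo → does not qualify.
Qualifying: Program A, Program B. Lowest rate is 5.77% → Program B.

Program B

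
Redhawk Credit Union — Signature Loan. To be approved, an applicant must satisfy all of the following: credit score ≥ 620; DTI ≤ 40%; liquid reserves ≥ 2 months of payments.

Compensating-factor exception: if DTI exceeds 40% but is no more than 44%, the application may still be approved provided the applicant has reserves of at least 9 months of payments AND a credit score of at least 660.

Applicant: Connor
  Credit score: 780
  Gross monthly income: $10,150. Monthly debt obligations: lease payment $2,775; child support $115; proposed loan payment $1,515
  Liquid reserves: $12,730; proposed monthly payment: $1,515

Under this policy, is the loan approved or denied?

Credit score 780 ≥ 620 (meets base)
Total debts = (2,775 + 115 + 1,515) = 4,405. DTI = 4,405/10,150 = 43.4% > 40% — standard DTI limit exceeded.
Reserves: 12,730 ÷ 1,515 = 8.4 months (meets 2-month minimum)
DTI 43.4% is within the 40%–44% exception band; checking compensating factors.
Override check — reserves: 8.4 mo (short of 9); score: 780 (ok).
Override conditions not both satisfied; exception does not apply.

Denied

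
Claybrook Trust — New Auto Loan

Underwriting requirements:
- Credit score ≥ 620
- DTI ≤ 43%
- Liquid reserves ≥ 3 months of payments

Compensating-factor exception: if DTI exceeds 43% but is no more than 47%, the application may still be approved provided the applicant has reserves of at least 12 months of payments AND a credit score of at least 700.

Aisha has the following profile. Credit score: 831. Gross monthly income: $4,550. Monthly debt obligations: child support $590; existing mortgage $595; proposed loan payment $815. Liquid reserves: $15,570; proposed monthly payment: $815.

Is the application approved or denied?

Approved

Credit score 831 ≥ 620 (meets base)
Total debts = (590 + 595 + 815) = 2,000. DTI: 2,000 ÷ 4,550 = 44%, over the 43% base limit.
Liquid reserves cover 15,570/815 = 19.1 months — ≥ 3 required
DTI 44% is within the 43%–47% exception band; checking compensating factors.
Reserves 19.1 ≥ 12 months; credit score 831 ≥ 700.
Both compensating conditions met → exception applies.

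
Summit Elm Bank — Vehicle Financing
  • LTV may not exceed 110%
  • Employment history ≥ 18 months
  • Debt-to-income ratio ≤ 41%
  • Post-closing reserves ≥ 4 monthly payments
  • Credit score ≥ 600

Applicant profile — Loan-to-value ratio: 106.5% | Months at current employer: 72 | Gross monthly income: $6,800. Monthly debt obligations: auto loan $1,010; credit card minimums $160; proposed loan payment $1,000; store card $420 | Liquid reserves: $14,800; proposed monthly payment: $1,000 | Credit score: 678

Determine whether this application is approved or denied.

LTV 106.5% ≤ 110%
Employment 72 ≥ 18 months
Total monthly debts = (1,010 + 160 + 1,000 + 420) = 2,590. DTI = 2,590/6,800 = 38.1% ≤ 41%
Reserves = 14,800/1,000 = 14.8 months ≥ 4
Credit score 678 ≥ 600 (meets)
All criteria satisfied.

Approved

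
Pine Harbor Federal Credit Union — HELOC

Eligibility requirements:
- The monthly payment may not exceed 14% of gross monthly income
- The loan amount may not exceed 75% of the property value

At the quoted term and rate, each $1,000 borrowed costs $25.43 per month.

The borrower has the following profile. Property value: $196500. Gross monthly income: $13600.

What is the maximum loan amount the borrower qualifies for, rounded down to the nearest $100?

Payment cap: 14% × $13,600 = $1,904/month.
At $25.43 per $1,000, that supports 1,904/25.43 × 1,000 ≈ $74,872 → $74,800.
LTV cap: 75% × $196,500 = $147,375 → $147,300.
Binding constraint: payment-to-income.

$74,800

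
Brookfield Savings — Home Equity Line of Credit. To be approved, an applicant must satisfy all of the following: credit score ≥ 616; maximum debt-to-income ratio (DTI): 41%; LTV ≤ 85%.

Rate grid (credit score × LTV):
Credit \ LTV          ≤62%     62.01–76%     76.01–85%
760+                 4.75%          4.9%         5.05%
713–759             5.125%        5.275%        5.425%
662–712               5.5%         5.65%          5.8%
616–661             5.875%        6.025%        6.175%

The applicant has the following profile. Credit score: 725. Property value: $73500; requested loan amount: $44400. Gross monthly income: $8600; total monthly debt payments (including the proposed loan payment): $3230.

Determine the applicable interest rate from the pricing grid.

Credit score 725 ≥ 616; DTI: 3,230 ÷ 8,600 = 37.6%, within the 41% cap
Loan-to-value = 44,400/73,500 = 60.4% — pass (85% max)
Row: 725 falls in 713–759. Column: 60.4% falls in ≤62%. Rate = 5.125%.

5.125%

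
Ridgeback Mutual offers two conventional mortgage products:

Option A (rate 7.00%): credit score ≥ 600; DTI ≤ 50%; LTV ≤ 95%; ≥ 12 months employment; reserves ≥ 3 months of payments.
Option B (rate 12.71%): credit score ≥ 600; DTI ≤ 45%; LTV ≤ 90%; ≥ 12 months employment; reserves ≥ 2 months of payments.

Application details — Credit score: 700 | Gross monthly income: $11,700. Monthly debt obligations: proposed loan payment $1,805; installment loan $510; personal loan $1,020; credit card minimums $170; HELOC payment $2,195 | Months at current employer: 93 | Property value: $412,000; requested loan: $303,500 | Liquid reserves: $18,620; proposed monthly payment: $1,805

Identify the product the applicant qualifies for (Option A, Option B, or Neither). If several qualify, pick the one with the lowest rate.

Total debts = (1,805 + 510 + 1,020 + 170 + 2,195) = 5,700; DTI = 5,700/11,700 = 48.7%.
LTV = 303,500/412,000 = 73.7%.
Reserves = 18,620/1,805 = 10.3 months.
Option A: score 700 ≥ 600; DTI 48.7% ≤ 50%; LTV 73.7% ≤ 95%; employment 93 ≥ 12 mo; reserves 10.3 ≥ 3 mo → qualifies.
Option B: score 700 ≥ 600; DTI 48.7% > 45%; LTV 73.7% ≤ 90%; employment 93 ≥ 12 mo; reserves 10.3 ≥ 2 mo → does not qualify.

Option A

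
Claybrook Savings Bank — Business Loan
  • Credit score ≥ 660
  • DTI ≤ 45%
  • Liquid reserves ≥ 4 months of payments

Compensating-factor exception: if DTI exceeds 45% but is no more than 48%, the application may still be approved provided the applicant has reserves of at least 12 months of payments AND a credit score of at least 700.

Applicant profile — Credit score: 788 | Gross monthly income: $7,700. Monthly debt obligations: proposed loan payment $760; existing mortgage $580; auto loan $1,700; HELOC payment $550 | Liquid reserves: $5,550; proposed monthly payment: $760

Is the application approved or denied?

Credit score 788 ≥ 660 (meets base)
Total debts = (760 + 580 + 1,700 + 550) = 3,590. DTI = 3,590/7,700 = 46.6% > 45% — standard DTI limit exceeded.
Reserves = 5,550/760 = 7.3 months ≥ 4
46.6% falls in the override range (45%–48%), so the compensating-factor test applies.
Reserves 7.3 < 12 months; credit score 788 ≥ 700.
Override conditions not both satisfied; exception does not apply.

Denied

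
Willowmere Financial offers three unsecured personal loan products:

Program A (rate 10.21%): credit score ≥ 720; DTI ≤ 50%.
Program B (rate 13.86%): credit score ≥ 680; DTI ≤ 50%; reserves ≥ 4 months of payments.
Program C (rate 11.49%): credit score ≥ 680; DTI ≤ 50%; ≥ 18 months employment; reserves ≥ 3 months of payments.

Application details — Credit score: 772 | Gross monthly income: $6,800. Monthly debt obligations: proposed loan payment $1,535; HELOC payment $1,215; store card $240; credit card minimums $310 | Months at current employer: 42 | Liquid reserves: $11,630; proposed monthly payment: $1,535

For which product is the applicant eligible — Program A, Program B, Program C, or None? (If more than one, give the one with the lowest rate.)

Total debts = (1,535 + 1,215 + 240 + 310) = 3,300; DTI = 3,300/6,800 = 48.5%.
Reserves = 11,630/1,535 = 7.6 months.
Program A: score 772 ≥ 720; DTI 48.5% ≤ 50% → qualifies.
Program B: score 772 ≥ 680; DTI 48.5% ≤ 50%; reserves 7.6 ≥ 4 mo → qualifies.
Program C: score 772 ≥ 680; DTI 48.5% ≤ 50%; employment 42 ≥ 18 mo; reserves 7.6 ≥ 3 mo → qualifies.
Qualifying: Program A, Program B, Program C. Lowest rate is 10.21% → Program A.

Program A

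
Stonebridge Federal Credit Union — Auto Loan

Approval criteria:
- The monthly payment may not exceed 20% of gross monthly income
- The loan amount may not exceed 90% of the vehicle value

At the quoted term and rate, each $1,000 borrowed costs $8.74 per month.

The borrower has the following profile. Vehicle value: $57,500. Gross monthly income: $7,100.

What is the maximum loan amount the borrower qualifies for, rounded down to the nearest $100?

Payment cap: 20% × $7,100 = $1,420/month.
At $8.74 per $1,000, that supports 1,420/8.74 × 1,000 ≈ $162,471 → $162,400.
LTV cap: 90% × $57,500 = $51,750 → $51,700.
Binding constraint: loan-to-value.

$51,700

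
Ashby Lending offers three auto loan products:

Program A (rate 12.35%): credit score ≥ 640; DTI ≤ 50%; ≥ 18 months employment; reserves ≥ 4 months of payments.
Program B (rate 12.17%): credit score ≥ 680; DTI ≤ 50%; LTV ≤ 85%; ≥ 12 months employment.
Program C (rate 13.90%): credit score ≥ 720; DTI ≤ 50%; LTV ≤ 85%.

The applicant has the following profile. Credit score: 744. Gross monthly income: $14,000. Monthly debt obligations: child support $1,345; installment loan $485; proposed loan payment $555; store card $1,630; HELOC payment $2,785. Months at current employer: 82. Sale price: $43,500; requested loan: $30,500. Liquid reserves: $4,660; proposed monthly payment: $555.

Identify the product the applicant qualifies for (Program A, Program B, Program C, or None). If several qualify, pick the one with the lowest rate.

Program B

Total debts = (1,345 + 485 + 555 + 1,630 + 2,785) = 6,800; DTI = 6,800/14,000 = 48.6%.
LTV = 30,500/43,500 = 70.1%.
Reserves = 4,660/555 = 8.4 months.
Program A: score 744 ≥ 640; DTI 48.6% ≤ 50%; employment 82 ≥ 18 mo; reserves 8.4 ≥ 4 mo → qualifies.
Program B: score 744 ≥ 680; DTI 48.6% ≤ 50%; LTV 70.1% ≤ 85%; employment 82 ≥ 12 mo → qualifies.
Program C: score 744 ≥ 720; DTI 48.6% ≤ 50%; LTV 70.1% ≤ 85% → qualifies.
Qualifying: Program A, Program B, Program C. Lowest rate is 12.17% → Program B.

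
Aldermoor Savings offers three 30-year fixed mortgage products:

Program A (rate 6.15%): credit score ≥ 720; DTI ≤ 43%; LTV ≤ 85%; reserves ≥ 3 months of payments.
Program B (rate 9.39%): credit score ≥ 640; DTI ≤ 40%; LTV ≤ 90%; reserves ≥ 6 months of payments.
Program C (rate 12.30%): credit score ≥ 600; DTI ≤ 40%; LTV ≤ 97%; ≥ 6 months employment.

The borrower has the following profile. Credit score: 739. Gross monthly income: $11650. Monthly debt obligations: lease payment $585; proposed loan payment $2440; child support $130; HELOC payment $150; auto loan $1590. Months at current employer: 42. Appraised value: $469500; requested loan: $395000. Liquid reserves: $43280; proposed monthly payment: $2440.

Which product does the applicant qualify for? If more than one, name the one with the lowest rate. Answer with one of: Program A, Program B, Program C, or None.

Total debts = (585 + 2,440 + 130 + 150 + 1,590) = 4,895; DTI = 4,895/11,650 = 42%.
LTV = 395,000/469,500 = 84.1%.
Reserves = 43,280/2,440 = 17.7 months.
Program A: score 739 ≥ 720; DTI 42% ≤ 43%; LTV 84.1% ≤ 85%; reserves 17.7 ≥ 3 mo → qualifies.
Program B: score 739 ≥ 640; DTI 42% > 40%; LTV 84.1% ≤ 90%; reserves 17.7 ≥ 6 mo → does not qualify.
Program C: score 739 ≥ 600; DTI 42% > 40%; LTV 84.1% ≤ 97%; employment 42 ≥ 6 mo → does not qualify.

Program A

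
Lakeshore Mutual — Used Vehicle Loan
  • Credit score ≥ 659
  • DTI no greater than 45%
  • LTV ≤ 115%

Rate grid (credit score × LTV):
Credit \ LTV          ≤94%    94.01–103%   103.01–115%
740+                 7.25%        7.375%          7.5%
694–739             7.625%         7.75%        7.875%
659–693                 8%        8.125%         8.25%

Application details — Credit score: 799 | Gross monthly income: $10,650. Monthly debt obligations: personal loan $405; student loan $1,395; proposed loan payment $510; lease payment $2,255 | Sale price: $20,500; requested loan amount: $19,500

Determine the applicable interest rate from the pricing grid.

7.375%

Credit score 799 ≥ 659; Total monthly debts = (405 + 1,395 + 510 + 2,255) = 4,565. DTI: 4,565 ÷ 10,650 = 42.9%, within the 45% cap
LTV = 19,500/20,500 = 95.1% ≤ 115%
Credit 799 → row 740+; LTV 95.1% → column 94.01–103%. Grid cell → 7.375%.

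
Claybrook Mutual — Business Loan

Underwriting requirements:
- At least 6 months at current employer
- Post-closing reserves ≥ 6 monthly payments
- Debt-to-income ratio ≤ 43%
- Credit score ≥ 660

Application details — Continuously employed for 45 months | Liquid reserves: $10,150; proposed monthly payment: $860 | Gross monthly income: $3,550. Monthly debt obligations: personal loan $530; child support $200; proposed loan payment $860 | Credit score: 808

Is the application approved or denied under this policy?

Denied

Employment 45 ≥ 6 months
Reserves: 10,150 ÷ 860 = 11.8 months (meets 6-month minimum)
Total monthly debts = (530 + 200 + 860) = 1,590. DTI = 1,590/3,550 = 44.8% > 43%
Credit score 808 ≥ 660 (meets)
Fails on DTI.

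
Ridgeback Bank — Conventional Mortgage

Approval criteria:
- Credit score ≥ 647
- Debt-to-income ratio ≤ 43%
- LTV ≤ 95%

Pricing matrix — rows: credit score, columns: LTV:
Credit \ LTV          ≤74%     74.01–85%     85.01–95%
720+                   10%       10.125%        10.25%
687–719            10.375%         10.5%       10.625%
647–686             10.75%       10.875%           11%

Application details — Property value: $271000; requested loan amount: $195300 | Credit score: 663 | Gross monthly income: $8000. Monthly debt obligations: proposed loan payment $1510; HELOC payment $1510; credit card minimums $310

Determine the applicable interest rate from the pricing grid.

10.75%

Credit score 663 ≥ 647; Total monthly debts = (1,510 + 1,510 + 310) = 3,330. DTI: 3,330 ÷ 8,000 = 41.6%, within the 43% cap
LTV: 195,300 ÷ 271,000 = 72.1%, within 95% cap
Row: 663 falls in 647–686. Column: 72.1% falls in ≤74%. Rate = 10.75%.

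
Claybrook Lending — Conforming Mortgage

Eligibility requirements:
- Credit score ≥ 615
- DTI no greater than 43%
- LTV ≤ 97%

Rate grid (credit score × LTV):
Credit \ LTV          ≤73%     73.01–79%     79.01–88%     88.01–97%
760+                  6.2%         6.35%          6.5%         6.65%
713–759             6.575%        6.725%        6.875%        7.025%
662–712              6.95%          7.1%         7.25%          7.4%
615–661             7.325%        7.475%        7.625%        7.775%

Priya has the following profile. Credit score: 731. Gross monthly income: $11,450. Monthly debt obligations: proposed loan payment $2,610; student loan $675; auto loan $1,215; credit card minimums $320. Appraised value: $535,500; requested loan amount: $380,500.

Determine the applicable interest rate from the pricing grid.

6.575%

Credit score 731 ≥ 615; Total monthly debts = (2,610 + 675 + 1,215 + 320) = 4,820. Debt-to-income = 4,820/11,450 = 42.1% — meets 43% limit
LTV: 380,500 ÷ 535,500 = 71.1%, within 97% cap
Credit 731 → row 713–759; LTV 71.1% → column ≤73%. Grid cell → 6.575%.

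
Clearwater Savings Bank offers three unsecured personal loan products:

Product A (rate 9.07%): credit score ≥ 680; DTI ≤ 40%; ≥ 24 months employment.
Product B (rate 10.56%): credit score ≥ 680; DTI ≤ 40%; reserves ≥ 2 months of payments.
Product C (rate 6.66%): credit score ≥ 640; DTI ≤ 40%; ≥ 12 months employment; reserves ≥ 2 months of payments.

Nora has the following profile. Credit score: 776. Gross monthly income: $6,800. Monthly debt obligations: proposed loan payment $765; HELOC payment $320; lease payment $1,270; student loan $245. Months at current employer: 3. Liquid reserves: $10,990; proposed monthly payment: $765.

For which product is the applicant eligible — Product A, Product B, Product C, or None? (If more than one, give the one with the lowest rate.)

Total debts = (765 + 320 + 1,270 + 245) = 2,600; DTI = 2,600/6,800 = 38.2%.
Reserves = 10,990/765 = 14.4 months.
Product A: score 776 ≥ 680; DTI 38.2% ≤ 40%; employment 3 < 24 mo → does not qualify.
Product B: score 776 ≥ 680; DTI 38.2% ≤ 40%; reserves 14.4 ≥ 2 mo → qualifies.
Product C: score 776 ≥ 640; DTI 38.2% ≤ 40%; employment 3 < 12 mo; reserves 14.4 ≥ 2 mo → does not qualify.

Product B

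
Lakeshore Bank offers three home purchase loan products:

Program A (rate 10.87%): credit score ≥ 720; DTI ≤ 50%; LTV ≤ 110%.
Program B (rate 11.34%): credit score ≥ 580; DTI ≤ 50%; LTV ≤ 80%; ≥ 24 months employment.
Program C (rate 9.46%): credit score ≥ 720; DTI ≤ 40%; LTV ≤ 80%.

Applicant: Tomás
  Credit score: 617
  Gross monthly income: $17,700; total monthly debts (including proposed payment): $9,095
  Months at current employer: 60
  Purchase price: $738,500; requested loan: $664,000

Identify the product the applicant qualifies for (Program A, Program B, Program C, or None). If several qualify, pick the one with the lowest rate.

None

DTI = 9,095/17,700 = 51.4%.
LTV = 664,000/738,500 = 89.9%.
Program A: score 617 < 720; DTI 51.4% > 50%; LTV 89.9% ≤ 110% → does not qualify.
Program B: score 617 ≥ 580; DTI 51.4% > 50%; LTV 89.9% > 80%; employment 60 ≥ 24 mo → does not qualify.
Program C: score 617 < 720; DTI 51.4% > 40%; LTV 89.9% > 80% → does not qualify.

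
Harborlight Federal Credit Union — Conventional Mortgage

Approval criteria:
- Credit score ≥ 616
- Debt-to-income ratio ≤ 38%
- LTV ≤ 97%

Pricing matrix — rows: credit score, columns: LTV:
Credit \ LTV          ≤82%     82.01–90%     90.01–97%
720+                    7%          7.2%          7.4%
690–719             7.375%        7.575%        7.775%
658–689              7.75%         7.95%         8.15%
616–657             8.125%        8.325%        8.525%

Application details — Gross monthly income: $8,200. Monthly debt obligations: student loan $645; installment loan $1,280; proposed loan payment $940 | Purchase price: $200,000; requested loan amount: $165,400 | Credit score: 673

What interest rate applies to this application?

7.95%

Credit score 673 ≥ 616; Total monthly debts = (645 + 1,280 + 940) = 2,865. Debt-to-income = 2,865/8,200 = 34.9% — meets 38% limit
LTV: 165,400 ÷ 200,000 = 82.7%, within 97% cap
Row: 673 falls in 658–689. Column: 82.7% falls in 82.01–90%. Rate = 7.95%.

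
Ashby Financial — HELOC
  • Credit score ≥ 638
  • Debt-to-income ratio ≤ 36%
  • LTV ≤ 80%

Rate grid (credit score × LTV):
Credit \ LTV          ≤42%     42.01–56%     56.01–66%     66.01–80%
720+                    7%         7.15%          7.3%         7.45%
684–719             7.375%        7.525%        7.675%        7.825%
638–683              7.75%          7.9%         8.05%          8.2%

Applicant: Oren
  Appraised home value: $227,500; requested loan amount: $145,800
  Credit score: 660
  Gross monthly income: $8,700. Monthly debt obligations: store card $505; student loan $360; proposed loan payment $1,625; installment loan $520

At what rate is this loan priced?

8.05%

Credit score 660 ≥ 638; Total monthly debts = (505 + 360 + 1,625 + 520) = 3,010. Debt-to-income = 3,010/8,700 = 34.6% — meets 36% limit
Loan-to-value = 145,800/227,500 = 64.1% — pass (80% max)
Row: 660 falls in 638–683. Column: 64.1% falls in 56.01–66%. Rate = 8.05%.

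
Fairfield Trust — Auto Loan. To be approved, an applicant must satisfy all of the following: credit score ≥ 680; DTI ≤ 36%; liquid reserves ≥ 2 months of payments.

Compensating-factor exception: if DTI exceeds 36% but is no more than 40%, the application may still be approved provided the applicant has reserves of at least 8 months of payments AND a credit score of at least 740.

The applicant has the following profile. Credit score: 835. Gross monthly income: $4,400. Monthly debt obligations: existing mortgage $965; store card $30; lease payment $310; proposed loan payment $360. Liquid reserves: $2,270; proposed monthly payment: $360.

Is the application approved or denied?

Credit score 835 ≥ 680 (meets base)
Total debts = (965 + 30 + 310 + 360) = 1,665. DTI = 1,665/4,400 = 37.8% > 36% — standard DTI limit exceeded.
Reserves: 2,270 ÷ 360 = 6.3 months (meets 2-month minimum)
37.8% falls in the override range (36%–40%), so the compensating-factor test applies.
Reserves 6.3 < 8 months; credit score 835 ≥ 740.
Compensating-factor requirement not fully met.

Denied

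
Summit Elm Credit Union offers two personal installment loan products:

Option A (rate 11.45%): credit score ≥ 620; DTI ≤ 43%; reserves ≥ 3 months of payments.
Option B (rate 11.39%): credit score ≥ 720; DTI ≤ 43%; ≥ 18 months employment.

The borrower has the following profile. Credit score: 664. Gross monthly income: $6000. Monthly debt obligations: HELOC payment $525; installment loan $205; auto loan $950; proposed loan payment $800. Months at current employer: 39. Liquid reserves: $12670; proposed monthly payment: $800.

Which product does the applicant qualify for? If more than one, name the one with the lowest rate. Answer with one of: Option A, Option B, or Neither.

Total debts = (525 + 205 + 950 + 800) = 2,480; DTI = 2,480/6,000 = 41.3%.
Reserves = 12,670/800 = 15.8 months.
Option A: score 664 ≥ 620; DTI 41.3% ≤ 43%; reserves 15.8 ≥ 3 mo → qualifies.
Option B: score 664 < 720; DTI 41.3% ≤ 43%; employment 39 ≥ 18 mo → does not qualify.

Option A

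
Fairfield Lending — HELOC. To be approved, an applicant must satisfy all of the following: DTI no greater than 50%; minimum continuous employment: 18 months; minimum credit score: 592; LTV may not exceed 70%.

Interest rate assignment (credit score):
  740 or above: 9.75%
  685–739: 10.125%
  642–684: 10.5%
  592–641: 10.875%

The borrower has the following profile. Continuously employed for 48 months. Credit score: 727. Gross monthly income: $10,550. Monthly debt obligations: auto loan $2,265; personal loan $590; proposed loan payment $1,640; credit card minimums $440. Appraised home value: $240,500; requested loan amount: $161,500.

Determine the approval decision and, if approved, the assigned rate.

Approved at 10.125%

Credit score 727 ≥ 592 (meets minimum)
LTV = 161,500/240,500 = 67.2% ≤ 70%
Total monthly debts = (2,265 + 590 + 1,640 + 440) = 4,935. Debt-to-income = 4,935/10,550 = 46.8% — meets 50% limit
Employment 48 ≥ 18 months
All requirements met. Score 727 falls in the 685–739 tier → 10.125%.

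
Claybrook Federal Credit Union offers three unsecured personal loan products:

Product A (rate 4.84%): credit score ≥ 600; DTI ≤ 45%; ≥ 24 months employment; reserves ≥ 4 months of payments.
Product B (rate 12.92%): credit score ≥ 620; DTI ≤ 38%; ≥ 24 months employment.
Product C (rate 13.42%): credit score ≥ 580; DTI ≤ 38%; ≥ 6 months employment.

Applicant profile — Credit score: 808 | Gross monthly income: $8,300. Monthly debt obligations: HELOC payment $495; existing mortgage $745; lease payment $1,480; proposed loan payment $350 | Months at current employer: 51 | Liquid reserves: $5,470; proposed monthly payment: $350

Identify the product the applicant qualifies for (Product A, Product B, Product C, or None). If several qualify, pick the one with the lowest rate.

Product A

Total debts = (495 + 745 + 1,480 + 350) = 3,070; DTI = 3,070/8,300 = 37%.
Reserves = 5,470/350 = 15.6 months.
Product A: score 808 ≥ 600; DTI 37% ≤ 45%; employment 51 ≥ 24 mo; reserves 15.6 ≥ 4 mo → qualifies.
Product B: score 808 ≥ 620; DTI 37% ≤ 38%; employment 51 ≥ 24 mo → qualifies.
Product C: score 808 ≥ 580; DTI 37% ≤ 38%; employment 51 ≥ 6 mo → qualifies.
Qualifying: Product A, Product B, Product C. Lowest rate is 4.84% → Product A.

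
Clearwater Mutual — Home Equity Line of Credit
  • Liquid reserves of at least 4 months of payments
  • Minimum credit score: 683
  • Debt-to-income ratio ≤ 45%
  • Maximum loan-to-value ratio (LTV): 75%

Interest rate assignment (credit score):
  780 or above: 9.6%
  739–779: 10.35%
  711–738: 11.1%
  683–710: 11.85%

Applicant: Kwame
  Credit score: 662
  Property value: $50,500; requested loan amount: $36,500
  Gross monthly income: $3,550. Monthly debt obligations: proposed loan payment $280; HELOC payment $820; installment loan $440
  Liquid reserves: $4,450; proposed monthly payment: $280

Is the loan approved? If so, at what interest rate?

Denied

Credit score 662 < 683 (below minimum)
Total monthly debts = (280 + 820 + 440) = 1,540. DTI: 1,540 ÷ 3,550 = 43.4%, within the 45% cap
LTV: 36,500 ÷ 50,500 = 72.3%, within 75% cap
Reserves: 4,450 ÷ 280 = 15.9 months (meets 4-month minimum)
Not all requirements met → denied.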